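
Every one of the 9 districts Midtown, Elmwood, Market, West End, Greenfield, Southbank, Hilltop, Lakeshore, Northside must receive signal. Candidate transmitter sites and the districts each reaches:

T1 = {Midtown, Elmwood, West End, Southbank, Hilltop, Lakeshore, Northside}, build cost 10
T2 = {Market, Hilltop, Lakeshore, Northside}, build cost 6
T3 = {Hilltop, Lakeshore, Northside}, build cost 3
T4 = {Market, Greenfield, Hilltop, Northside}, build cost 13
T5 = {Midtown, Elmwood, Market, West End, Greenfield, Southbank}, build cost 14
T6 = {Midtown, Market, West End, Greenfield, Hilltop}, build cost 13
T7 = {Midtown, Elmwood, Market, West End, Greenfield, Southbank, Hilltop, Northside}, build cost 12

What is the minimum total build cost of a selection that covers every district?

T3, T7 cover every district at build cost 3 + 12 = 15.
Any cover uses at least 2 transmitter sites; among all covering selections none totals below 15.

15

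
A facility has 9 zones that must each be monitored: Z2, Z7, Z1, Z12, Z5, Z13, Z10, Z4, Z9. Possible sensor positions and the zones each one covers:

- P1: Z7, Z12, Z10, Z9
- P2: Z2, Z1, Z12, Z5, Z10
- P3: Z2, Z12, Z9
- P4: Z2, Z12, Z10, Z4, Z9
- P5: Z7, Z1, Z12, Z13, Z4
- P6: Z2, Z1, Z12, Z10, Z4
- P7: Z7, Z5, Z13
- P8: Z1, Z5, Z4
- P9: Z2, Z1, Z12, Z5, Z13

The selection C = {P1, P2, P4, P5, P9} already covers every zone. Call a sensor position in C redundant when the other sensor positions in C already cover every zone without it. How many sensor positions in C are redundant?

5

Drop P1: the rest still cover every zone — redundant.
Drop P2: the rest still cover every zone — redundant.
Drop P4: the rest still cover every zone — redundant.
Drop P5: the rest still cover every zone — redundant.
Drop P9: the rest still cover every zone — redundant.
5 redundant: P1, P2, P4, P5, P9.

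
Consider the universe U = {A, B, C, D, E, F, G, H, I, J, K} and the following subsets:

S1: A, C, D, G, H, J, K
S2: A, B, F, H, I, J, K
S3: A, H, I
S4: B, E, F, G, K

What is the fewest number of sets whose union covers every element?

3

S1, S2, S4 together cover {A, B, C, D, E, F, G, H, I, J, K} — every element.
No 2 of the 4 sets cover everything (all 6 pairs fall short), so 3 is minimum.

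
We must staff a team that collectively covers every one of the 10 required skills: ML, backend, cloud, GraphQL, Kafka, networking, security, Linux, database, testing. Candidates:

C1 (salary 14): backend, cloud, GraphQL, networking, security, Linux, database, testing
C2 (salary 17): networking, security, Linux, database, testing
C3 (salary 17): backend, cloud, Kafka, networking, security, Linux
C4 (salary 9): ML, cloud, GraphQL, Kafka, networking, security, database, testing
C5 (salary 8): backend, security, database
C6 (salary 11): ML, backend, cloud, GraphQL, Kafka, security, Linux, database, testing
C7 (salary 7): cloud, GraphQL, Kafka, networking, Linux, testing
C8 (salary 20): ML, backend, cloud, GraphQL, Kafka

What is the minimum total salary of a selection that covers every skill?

18

C6, C7 cover every skill at salary 11 + 7 = 18.
Any cover uses at least 2 candidates; among all covering selections none totals below 18.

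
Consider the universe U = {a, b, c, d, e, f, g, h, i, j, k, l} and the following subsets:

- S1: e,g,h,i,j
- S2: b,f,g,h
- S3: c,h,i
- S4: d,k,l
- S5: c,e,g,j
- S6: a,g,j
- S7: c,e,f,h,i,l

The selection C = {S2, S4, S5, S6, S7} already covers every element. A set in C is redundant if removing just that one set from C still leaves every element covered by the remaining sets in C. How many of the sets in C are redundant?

Drop S2: b uncovered — not redundant.
Drop S4: d, k uncovered — not redundant.
Drop S5: the rest still cover every element — redundant.
Drop S6: a uncovered — not redundant.
Drop S7: i uncovered — not redundant.
1 redundant: S5.

1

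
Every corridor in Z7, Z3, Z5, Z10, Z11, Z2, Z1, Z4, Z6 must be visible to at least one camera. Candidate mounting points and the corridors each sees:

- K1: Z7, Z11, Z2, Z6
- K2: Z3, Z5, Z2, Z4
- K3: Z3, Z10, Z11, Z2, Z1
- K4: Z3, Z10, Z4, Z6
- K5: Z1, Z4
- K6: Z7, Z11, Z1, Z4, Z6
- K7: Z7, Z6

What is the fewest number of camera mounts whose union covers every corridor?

K1, K2, K3 together cover {Z7, Z3, Z5, Z10, Z11, Z2, Z1, Z4, Z6} — every corridor.
No 2 of the 7 camera mounts cover everything (all 21 pairs fall short), so 3 is minimum.

3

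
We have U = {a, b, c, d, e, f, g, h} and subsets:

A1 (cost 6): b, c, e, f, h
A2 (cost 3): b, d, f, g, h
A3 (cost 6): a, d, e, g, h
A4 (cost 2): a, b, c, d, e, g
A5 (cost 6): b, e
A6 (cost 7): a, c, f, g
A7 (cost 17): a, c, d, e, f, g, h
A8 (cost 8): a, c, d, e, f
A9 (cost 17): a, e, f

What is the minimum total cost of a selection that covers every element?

5

A2, A4 cover every element at cost 3 + 2 = 5.
Any cover uses at least 2 sets; among all covering selections none totals below 5.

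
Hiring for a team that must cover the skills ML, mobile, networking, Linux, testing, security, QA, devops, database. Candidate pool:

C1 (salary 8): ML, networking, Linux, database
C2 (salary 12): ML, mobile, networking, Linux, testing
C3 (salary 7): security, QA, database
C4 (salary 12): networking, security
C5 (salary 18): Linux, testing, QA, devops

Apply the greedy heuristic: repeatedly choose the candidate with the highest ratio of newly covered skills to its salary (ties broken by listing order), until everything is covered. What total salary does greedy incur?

Pick 1: C1 adds 4 new (ML, networking, Linux, database) at salary 8 (ratio 4/8).
Pick 2: C3 adds 2 new (security, QA) at salary 7 (ratio 2/7).
Pick 3: C2 adds 2 new (mobile, testing) at salary 12 (ratio 2/12).
Pick 4: C5 adds 1 new (devops) at salary 18 (ratio 1/18).
Greedy total salary: 8 + 7 + 12 + 18 = 45. (The true optimum is 37, so greedy overshoots here.)

45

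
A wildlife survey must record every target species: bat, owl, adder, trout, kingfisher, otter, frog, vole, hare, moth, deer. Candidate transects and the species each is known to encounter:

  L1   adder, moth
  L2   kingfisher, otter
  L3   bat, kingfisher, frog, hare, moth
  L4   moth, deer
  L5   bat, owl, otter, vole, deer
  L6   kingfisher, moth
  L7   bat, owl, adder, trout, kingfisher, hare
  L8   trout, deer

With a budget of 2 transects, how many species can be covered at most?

9

Choosing L3, L5 covers {bat, owl, kingfisher, otter, frog, vole, hare, moth, deer} — 9 species.
No choice of 2 transects does better; here adder, trout are left uncovered.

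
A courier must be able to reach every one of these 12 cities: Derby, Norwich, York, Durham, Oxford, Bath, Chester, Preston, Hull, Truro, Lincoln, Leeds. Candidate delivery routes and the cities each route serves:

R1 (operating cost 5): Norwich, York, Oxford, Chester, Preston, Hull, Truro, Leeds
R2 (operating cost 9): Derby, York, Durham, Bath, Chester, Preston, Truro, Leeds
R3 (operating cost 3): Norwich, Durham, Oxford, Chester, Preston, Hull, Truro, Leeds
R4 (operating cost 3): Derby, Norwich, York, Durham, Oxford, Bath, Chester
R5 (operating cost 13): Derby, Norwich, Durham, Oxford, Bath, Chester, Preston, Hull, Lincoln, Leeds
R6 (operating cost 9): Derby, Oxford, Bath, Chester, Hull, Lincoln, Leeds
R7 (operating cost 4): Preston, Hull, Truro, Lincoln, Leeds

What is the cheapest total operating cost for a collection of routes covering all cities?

R4, R7 cover every city at operating cost 3 + 4 = 7.
Any cover uses at least 2 routes; among all covering selections none totals below 7.
Greedy by coverage-per-operating cost would pick R3, R4, R7 for 10 — worse than the optimum 7.

7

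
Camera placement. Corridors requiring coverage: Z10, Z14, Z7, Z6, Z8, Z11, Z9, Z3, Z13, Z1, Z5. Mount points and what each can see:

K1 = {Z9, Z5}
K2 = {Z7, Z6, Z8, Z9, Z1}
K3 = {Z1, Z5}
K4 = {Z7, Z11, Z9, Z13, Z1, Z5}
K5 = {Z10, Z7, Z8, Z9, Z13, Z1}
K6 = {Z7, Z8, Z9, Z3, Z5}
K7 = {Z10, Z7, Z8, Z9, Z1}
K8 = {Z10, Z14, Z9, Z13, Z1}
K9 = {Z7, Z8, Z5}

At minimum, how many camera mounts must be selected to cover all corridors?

4

K2, K4, K6, K8 together cover {Z10, Z14, Z7, Z6, Z8, Z11, Z9, Z3, Z13, Z1, Z5} — every corridor.
No 3 of the 9 camera mounts cover everything (all 84 triples fall short), so 4 is minimum.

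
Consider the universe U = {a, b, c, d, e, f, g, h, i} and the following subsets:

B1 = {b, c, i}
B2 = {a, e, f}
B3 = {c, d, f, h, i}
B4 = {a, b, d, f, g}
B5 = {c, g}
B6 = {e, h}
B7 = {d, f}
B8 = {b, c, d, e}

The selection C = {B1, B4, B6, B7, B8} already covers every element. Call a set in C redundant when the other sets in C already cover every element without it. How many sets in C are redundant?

Drop B1: i uncovered — not redundant.
Drop B4: a, g uncovered — not redundant.
Drop B6: h uncovered — not redundant.
Drop B7: the rest still cover every element — redundant.
Drop B8: the rest still cover every element — redundant.
2 redundant: B7, B8.

2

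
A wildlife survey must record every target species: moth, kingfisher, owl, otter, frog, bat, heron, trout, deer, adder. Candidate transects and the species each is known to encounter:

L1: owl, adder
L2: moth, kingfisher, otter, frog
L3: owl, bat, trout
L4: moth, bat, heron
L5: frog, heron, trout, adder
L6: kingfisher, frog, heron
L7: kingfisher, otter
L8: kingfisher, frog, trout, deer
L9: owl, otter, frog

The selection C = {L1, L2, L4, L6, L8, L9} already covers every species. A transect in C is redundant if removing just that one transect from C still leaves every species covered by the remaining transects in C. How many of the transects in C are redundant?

3

Drop L1: adder uncovered — not redundant.
Drop L2: the rest still cover every species — redundant.
Drop L4: bat uncovered — not redundant.
Drop L6: the rest still cover every species — redundant.
Drop L8: trout, deer uncovered — not redundant.
Drop L9: the rest still cover every species — redundant.
3 redundant: L2, L6, L9.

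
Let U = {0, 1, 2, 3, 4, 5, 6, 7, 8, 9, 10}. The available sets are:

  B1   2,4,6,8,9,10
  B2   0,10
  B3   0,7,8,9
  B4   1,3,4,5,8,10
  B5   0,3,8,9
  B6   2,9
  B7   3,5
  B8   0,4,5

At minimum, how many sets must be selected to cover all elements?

B1, B3, B4 together cover {0, 1, 2, 3, 4, 5, 6, 7, 8, 9, 10} — every element.
No 2 of the 8 sets cover everything (all 28 pairs fall short), so 3 is minimum.

3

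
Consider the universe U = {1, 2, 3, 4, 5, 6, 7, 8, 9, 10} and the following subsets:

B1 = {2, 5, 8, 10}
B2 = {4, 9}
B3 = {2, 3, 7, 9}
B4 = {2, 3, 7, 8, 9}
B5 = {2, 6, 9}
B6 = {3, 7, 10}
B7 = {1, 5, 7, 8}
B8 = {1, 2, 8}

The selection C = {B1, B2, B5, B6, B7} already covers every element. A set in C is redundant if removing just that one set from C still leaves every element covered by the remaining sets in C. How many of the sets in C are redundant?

1

Drop B1: the rest still cover every element — redundant.
Drop B2: 4 uncovered — not redundant.
Drop B5: 6 uncovered — not redundant.
Drop B6: 3 uncovered — not redundant.
Drop B7: 1 uncovered — not redundant.
1 redundant: B1.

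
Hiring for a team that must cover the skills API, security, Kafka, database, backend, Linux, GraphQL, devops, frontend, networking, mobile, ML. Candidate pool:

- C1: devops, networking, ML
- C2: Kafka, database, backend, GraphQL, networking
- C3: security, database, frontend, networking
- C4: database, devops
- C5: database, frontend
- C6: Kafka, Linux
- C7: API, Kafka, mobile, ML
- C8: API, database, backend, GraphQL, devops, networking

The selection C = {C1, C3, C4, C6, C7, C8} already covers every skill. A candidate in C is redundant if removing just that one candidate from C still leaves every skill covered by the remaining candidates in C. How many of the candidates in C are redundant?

2

Drop C1: the rest still cover every skill — redundant.
Drop C3: security, frontend uncovered — not redundant.
Drop C4: the rest still cover every skill — redundant.
Drop C6: Linux uncovered — not redundant.
Drop C7: mobile uncovered — not redundant.
Drop C8: backend, GraphQL uncovered — not redundant.
2 redundant: C1, C4.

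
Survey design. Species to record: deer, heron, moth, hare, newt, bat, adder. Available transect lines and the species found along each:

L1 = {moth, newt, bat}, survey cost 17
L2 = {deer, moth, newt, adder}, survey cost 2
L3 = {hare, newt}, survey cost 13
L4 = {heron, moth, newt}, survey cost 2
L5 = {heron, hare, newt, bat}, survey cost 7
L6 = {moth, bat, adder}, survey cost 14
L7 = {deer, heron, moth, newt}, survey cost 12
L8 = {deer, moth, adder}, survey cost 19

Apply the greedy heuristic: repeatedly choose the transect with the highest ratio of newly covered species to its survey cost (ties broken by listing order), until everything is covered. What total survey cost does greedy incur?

11

Pick 1: L2 adds 4 new (deer, moth, newt, adder) at survey cost 2 (ratio 4/2).
Pick 2: L4 adds 1 new (heron) at survey cost 2 (ratio 1/2).
Pick 3: L5 adds 2 new (hare, bat) at survey cost 7 (ratio 2/7).
Greedy total survey cost: 2 + 2 + 7 = 11. (The true optimum is 9, so greedy overshoots here.)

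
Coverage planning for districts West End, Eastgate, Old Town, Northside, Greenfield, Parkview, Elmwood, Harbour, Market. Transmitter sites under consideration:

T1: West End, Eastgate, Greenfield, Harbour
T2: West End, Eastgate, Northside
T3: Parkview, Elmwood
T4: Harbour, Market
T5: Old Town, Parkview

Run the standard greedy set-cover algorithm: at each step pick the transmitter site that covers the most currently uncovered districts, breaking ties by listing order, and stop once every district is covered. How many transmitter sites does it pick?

5

Pick 1: T1 covers 4 new districts (West End, Eastgate, Greenfield, Harbour).
Pick 2: T3 covers 2 new districts (Parkview, Elmwood).
Pick 3: T2 covers 1 new districts (Northside).
Pick 4: T4 covers 1 new districts (Market).
Pick 5: T5 covers 1 new districts (Old Town).
Greedy uses 5 transmitter sites.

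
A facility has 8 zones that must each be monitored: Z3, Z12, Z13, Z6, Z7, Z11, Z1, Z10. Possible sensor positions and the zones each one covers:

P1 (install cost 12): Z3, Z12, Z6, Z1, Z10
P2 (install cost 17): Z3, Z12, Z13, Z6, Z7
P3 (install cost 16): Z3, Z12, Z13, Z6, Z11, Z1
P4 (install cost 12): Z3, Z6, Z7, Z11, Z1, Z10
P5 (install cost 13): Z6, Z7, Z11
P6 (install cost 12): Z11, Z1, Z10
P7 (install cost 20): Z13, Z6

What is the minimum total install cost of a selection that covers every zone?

P3, P4 cover every zone at install cost 16 + 12 = 28.
Any cover uses at least 2 sensor positions; among all covering selections none totals below 28.

28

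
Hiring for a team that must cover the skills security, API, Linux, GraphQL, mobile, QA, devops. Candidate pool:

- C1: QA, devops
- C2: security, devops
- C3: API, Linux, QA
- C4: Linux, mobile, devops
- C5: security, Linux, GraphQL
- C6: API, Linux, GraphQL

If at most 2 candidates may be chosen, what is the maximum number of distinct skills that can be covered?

Choosing C1, C5 covers {security, Linux, GraphQL, QA, devops} — 5 skills.
No choice of 2 candidates does better; here API, mobile are left uncovered.

5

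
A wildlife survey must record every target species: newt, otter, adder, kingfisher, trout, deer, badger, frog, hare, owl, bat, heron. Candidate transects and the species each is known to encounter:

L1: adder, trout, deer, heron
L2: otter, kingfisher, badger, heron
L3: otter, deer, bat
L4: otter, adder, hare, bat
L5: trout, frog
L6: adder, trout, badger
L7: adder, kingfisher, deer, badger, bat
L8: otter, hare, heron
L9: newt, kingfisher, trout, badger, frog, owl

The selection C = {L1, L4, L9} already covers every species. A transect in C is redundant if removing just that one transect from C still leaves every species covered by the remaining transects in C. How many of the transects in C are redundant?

0

Drop L1: deer, heron uncovered — not redundant.
Drop L4: otter, hare, bat uncovered — not redundant.
Drop L9: newt, kingfisher, badger, frog, … uncovered — not redundant.
None of the transects in C is redundant.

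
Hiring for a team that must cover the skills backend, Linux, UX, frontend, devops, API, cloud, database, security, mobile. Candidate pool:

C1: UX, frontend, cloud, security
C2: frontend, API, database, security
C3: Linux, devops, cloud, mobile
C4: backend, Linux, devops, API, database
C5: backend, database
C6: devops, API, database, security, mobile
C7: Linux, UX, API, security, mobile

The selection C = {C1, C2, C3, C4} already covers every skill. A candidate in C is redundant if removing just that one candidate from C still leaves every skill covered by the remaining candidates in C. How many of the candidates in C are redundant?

1

Drop C1: UX uncovered — not redundant.
Drop C2: the rest still cover every skill — redundant.
Drop C3: mobile uncovered — not redundant.
Drop C4: backend uncovered — not redundant.
1 redundant: C2.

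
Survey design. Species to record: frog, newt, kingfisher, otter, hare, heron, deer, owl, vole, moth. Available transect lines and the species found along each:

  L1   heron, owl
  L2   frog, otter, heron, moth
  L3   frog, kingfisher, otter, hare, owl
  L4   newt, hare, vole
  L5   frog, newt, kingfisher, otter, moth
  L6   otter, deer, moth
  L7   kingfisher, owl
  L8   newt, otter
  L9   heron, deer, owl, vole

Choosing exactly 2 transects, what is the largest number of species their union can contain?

9

Choosing L5, L9 covers {frog, newt, kingfisher, otter, heron, deer, owl, vole, moth} — 9 species.
No choice of 2 transects does better; here hare is left uncovered.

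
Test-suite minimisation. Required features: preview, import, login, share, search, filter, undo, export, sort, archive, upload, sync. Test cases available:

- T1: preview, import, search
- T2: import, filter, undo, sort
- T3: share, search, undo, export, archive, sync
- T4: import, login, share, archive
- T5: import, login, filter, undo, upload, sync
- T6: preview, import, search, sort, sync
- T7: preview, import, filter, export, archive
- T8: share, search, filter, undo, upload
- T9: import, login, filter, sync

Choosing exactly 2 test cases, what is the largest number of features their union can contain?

10

Choosing T3, T5 covers {import, login, share, search, filter, undo, export, archive, upload, sync} — 10 features.
No choice of 2 test cases does better; here preview, sort are left uncovered.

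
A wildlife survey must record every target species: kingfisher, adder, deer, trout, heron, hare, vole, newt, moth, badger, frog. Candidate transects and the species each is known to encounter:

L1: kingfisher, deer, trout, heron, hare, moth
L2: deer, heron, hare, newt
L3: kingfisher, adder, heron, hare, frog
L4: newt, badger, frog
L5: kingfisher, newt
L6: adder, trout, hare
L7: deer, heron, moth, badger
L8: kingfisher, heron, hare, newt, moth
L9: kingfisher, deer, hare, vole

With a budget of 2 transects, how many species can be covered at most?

Choosing L1, L4 covers {kingfisher, deer, trout, heron, hare, newt, moth, badger, frog} — 9 species.
No choice of 2 transects does better; here adder, vole are left uncovered.

9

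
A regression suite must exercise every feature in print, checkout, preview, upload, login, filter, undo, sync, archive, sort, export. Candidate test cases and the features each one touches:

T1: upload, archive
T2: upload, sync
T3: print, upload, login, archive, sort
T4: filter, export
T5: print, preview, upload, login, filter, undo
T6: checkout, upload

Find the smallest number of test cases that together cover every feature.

5

T2, T3, T4, T5, T6 together cover {print, checkout, preview, upload, login, filter, undo, sync, archive, sort, export} — every feature.
No 4 of the 6 test cases cover everything (all 15 size-4 selections fall short), so 5 is minimum.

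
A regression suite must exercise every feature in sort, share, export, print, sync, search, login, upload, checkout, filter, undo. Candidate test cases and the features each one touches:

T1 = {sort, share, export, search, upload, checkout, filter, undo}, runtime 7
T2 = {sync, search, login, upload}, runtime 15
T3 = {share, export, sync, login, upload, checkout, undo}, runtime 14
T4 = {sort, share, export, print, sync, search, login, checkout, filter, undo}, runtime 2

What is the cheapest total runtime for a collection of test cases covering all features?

T1, T4 cover every feature at runtime 7 + 2 = 9.
Any cover uses at least 2 test cases; among all covering selections none totals below 9.

9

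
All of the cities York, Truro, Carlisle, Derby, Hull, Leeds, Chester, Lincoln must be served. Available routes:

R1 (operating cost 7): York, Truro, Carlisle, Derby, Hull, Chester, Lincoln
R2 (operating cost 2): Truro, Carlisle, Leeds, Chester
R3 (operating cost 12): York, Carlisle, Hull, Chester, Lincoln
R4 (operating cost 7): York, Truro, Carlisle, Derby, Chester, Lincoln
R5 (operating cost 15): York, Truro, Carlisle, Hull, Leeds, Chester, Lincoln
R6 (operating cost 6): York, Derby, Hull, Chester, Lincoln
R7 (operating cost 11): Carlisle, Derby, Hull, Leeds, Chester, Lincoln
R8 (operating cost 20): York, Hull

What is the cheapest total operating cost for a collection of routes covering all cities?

8

R2, R6 cover every city at operating cost 2 + 6 = 8.
Any cover uses at least 2 routes; among all covering selections none totals below 8.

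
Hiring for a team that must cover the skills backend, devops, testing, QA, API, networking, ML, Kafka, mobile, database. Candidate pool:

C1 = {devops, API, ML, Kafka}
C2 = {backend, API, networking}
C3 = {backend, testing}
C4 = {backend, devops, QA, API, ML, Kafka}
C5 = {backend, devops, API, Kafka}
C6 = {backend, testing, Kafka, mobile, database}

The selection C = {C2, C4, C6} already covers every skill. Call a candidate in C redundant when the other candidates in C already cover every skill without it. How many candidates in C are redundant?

Drop C2: networking uncovered — not redundant.
Drop C4: devops, QA, ML uncovered — not redundant.
Drop C6: testing, mobile, database uncovered — not redundant.
None of the candidates in C is redundant.

0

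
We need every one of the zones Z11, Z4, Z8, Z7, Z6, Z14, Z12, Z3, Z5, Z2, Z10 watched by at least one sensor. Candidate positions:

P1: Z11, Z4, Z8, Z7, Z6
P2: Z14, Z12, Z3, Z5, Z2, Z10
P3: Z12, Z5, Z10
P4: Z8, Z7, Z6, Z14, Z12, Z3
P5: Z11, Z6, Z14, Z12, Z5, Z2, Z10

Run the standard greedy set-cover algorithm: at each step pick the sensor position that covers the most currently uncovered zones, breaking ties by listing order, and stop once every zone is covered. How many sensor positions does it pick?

3

Pick 1: P5 covers 7 new zones (Z11, Z6, Z14, Z12, Z5, Z2, Z10).
Pick 2: P1 covers 3 new zones (Z4, Z8, Z7).
Pick 3: P2 covers 1 new zones (Z3).
Greedy uses 3 sensor positions. (The true minimum is 2.)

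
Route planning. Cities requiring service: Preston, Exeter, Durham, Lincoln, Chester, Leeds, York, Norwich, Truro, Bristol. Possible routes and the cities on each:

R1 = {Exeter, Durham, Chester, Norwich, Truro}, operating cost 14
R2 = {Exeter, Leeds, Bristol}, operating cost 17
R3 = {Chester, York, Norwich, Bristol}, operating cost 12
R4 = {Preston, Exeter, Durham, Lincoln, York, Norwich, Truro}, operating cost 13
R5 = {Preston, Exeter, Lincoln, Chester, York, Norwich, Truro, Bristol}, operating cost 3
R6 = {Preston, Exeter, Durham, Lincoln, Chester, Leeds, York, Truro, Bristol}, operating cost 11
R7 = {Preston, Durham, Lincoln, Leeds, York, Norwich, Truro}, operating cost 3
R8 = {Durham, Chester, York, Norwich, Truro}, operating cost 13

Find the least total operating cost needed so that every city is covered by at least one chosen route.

6

R5, R7 cover every city at operating cost 3 + 3 = 6.
Any cover uses at least 2 routes; among all covering selections none totals below 6.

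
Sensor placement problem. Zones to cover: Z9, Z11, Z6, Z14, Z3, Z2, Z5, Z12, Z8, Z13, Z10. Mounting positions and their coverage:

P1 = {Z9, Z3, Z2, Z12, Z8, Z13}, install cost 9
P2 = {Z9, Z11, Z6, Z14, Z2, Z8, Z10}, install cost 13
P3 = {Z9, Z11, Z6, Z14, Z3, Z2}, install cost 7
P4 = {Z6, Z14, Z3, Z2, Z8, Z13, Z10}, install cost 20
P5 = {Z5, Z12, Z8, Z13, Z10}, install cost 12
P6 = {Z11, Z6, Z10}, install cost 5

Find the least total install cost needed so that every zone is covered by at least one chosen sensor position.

19

P3, P5 cover every zone at install cost 7 + 12 = 19.
Any cover uses at least 2 sensor positions; among all covering selections none totals below 19.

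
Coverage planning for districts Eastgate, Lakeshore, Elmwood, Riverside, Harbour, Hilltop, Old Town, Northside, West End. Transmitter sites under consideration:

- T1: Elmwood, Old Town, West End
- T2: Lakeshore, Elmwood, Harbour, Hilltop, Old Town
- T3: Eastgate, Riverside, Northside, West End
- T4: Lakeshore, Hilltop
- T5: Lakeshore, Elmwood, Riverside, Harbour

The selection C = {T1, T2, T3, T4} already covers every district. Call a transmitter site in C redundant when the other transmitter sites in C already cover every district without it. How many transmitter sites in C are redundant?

Drop T1: the rest still cover every district — redundant.
Drop T2: Harbour uncovered — not redundant.
Drop T3: Eastgate, Riverside, Northside uncovered — not redundant.
Drop T4: the rest still cover every district — redundant.
2 redundant: T1, T4.

2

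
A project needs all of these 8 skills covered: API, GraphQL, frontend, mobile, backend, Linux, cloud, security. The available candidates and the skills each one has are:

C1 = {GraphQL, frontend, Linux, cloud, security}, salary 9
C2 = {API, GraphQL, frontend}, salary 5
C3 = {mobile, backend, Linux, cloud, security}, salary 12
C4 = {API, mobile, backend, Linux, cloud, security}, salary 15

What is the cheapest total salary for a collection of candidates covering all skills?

17

C2, C3 cover every skill at salary 5 + 12 = 17.
Any cover uses at least 2 candidates; among all covering selections none totals below 17.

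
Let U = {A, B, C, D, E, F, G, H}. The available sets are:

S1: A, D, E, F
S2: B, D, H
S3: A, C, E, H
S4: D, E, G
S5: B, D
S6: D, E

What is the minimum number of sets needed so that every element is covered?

4

S1, S2, S3, S4 together cover {A, B, C, D, E, F, G, H} — every element.
No 3 of the 6 sets cover everything (all 20 triples fall short), so 4 is minimum.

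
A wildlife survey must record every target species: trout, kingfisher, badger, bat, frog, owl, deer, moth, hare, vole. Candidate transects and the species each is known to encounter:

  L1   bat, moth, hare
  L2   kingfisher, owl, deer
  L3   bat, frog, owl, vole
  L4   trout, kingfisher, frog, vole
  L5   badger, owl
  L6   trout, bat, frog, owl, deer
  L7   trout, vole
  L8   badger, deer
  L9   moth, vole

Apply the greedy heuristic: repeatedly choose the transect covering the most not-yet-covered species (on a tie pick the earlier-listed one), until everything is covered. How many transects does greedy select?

4

Pick 1: L6 covers 5 new species (trout, bat, frog, owl, deer).
Pick 2: L1 covers 2 new species (moth, hare).
Pick 3: L4 covers 2 new species (kingfisher, vole).
Pick 4: L5 covers 1 new species (badger).
Greedy uses 4 transects.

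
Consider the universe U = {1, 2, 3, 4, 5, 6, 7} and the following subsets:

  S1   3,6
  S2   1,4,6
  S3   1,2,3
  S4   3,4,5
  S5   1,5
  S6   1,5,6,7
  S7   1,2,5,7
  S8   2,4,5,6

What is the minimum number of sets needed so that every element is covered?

3

S1, S2, S7 together cover {1, 2, 3, 4, 5, 6, 7} — every element.
No 2 of the 8 sets cover everything (all 28 pairs fall short), so 3 is minimum.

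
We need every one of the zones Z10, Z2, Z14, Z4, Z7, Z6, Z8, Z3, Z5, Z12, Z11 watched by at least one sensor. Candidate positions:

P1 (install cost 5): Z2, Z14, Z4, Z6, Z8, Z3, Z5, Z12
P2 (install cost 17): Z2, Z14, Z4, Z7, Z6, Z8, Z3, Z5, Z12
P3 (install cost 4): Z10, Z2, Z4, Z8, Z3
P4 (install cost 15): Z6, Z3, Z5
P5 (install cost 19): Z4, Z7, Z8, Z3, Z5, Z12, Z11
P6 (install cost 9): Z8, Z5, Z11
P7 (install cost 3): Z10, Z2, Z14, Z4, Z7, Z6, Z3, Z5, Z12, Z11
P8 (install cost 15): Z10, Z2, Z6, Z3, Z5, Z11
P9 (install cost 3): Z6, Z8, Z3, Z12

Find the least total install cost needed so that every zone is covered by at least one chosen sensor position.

P7, P9 cover every zone at install cost 3 + 3 = 6.
Any cover uses at least 2 sensor positions; among all covering selections none totals below 6.

6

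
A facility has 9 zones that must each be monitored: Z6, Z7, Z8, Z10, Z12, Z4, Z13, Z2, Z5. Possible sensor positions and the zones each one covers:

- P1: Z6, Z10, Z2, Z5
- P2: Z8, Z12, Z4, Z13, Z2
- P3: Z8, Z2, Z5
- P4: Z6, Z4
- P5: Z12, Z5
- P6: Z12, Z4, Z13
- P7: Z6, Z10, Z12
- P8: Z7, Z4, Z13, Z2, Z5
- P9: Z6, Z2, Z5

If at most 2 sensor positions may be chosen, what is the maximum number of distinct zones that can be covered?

8

Choosing P1, P2 covers {Z6, Z8, Z10, Z12, Z4, Z13, Z2, Z5} — 8 zones.
No choice of 2 sensor positions does better; here Z7 is left uncovered.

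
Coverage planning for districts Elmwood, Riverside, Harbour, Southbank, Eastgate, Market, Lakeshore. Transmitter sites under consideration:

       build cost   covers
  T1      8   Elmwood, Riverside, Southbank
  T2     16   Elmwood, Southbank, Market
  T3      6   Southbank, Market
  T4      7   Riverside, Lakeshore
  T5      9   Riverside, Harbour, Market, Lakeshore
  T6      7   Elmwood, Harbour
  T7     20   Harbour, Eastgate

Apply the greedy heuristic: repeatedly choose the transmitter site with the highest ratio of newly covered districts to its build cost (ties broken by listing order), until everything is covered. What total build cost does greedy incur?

37

Pick 1: T5 adds 4 new (Riverside, Harbour, Market, Lakeshore) at build cost 9 (ratio 4/9).
Pick 2: T1 adds 2 new (Elmwood, Southbank) at build cost 8 (ratio 2/8).
Pick 3: T7 adds 1 new (Eastgate) at build cost 20 (ratio 1/20).
Greedy total build cost: 9 + 8 + 20 = 37.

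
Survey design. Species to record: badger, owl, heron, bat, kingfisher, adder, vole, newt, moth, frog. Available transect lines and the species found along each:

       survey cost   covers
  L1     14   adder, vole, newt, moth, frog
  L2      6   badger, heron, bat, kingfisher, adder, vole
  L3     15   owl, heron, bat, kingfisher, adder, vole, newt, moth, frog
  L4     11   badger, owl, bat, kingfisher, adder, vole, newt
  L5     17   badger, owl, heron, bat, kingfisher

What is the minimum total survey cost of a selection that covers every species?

21

L2, L3 cover every species at survey cost 6 + 15 = 21.
Any cover uses at least 2 transects; among all covering selections none totals below 21.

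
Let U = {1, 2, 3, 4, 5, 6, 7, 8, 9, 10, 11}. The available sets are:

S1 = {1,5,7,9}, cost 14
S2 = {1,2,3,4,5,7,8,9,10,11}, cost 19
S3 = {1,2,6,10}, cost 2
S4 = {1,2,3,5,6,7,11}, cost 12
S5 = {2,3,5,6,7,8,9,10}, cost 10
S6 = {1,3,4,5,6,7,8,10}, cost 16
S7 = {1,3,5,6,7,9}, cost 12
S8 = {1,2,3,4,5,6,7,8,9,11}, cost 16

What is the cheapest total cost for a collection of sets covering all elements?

18

S3, S8 cover every element at cost 2 + 16 = 18.
Any cover uses at least 2 sets; among all covering selections none totals below 18.
Greedy by coverage-per-cost would pick S3, S5, S8 for 28 — worse than the optimum 18.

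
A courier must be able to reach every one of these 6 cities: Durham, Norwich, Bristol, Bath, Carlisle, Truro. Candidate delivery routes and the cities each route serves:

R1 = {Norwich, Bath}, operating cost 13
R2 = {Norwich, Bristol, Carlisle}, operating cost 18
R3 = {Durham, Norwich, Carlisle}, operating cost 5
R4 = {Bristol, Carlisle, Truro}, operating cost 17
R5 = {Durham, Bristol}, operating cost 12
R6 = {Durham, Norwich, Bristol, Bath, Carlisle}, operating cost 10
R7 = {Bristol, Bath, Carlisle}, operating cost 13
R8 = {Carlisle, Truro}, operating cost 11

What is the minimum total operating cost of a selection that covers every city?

21

R6, R8 cover every city at operating cost 10 + 11 = 21.
Any cover uses at least 2 routes; among all covering selections none totals below 21.
Greedy by coverage-per-operating cost would pick R3, R6, R8 for 26 — worse than the optimum 21.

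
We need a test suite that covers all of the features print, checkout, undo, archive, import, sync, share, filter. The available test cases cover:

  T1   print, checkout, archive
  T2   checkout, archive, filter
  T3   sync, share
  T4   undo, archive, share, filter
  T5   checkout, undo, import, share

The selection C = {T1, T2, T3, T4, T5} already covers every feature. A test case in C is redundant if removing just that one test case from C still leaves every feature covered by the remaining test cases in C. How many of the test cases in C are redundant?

2

Drop T1: print uncovered — not redundant.
Drop T2: the rest still cover every feature — redundant.
Drop T3: sync uncovered — not redundant.
Drop T4: the rest still cover every feature — redundant.
Drop T5: import uncovered — not redundant.
2 redundant: T2, T4.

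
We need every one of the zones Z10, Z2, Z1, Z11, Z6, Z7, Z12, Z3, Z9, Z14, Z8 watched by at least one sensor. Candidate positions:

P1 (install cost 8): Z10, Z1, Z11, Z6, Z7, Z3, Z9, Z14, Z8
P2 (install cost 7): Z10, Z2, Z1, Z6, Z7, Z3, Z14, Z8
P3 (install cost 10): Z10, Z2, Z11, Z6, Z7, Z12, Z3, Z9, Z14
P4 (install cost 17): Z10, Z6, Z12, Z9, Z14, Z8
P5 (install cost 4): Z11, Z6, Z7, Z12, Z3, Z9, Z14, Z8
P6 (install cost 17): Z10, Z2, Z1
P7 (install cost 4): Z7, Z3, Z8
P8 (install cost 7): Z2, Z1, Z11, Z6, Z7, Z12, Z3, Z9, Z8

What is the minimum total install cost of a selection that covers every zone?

11

P2, P5 cover every zone at install cost 7 + 4 = 11.
Any cover uses at least 2 sensor positions; among all covering selections none totals below 11.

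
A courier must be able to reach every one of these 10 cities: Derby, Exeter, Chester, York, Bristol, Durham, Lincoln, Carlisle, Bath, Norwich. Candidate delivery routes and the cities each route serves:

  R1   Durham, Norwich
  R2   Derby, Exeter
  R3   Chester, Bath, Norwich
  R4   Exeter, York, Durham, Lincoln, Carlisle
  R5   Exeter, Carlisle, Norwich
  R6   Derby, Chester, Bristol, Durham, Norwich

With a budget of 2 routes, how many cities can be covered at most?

9

Choosing R4, R6 covers {Derby, Exeter, Chester, York, Bristol, Durham, Lincoln, Carlisle, Norwich} — 9 cities.
No choice of 2 routes does better; here Bath is left uncovered.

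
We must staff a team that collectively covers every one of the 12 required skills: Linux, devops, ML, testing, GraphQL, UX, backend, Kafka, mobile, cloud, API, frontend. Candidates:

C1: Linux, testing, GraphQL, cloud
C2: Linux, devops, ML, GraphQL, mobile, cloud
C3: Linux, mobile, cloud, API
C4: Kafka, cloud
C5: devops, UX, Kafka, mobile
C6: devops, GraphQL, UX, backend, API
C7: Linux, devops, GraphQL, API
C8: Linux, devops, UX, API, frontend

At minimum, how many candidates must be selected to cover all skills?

5

C1, C2, C4, C6, C8 together cover {Linux, devops, ML, testing, GraphQL, UX, backend, Kafka, mobile, cloud, API, frontend} — every skill.
No 4 of the 8 candidates cover everything (all 70 size-4 selections fall short), so 5 is minimum.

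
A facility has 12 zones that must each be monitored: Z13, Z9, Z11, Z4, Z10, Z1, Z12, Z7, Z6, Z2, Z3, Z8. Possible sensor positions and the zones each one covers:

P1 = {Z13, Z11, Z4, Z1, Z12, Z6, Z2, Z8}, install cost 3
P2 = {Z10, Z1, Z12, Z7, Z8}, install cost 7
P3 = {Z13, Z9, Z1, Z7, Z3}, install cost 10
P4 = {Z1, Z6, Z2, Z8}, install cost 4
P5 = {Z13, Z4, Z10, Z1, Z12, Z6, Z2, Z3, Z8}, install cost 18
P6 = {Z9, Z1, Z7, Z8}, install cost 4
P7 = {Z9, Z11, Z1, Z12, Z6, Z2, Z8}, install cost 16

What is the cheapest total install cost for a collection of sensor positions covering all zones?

20

P1, P2, P3 cover every zone at install cost 3 + 7 + 10 = 20.
Any cover uses at least 3 sensor positions; among all covering selections none totals below 20.
Greedy by coverage-per-install cost would pick P1, P6, P2, P3 for 24 — worse than the optimum 20.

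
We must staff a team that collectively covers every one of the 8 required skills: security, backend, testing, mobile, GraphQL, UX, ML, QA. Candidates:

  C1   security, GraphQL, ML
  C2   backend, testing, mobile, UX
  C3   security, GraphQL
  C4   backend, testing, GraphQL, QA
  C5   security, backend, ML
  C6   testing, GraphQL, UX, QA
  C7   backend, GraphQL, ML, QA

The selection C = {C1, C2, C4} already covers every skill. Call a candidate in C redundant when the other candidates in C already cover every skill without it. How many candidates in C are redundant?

Drop C1: security, ML uncovered — not redundant.
Drop C2: mobile, UX uncovered — not redundant.
Drop C4: QA uncovered — not redundant.
None of the candidates in C is redundant.

0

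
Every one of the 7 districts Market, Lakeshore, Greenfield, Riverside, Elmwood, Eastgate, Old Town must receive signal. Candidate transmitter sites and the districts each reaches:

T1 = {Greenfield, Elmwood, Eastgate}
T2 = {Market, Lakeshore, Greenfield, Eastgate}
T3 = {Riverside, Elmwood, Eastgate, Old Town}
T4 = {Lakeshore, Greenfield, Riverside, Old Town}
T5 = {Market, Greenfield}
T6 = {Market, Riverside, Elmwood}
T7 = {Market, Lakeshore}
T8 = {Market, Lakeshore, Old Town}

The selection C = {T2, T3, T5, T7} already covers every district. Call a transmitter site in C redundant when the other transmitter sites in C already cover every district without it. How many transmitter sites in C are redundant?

3

Drop T2: the rest still cover every district — redundant.
Drop T3: Riverside, Elmwood, Old Town uncovered — not redundant.
Drop T5: the rest still cover every district — redundant.
Drop T7: the rest still cover every district — redundant.
3 redundant: T2, T5, T7.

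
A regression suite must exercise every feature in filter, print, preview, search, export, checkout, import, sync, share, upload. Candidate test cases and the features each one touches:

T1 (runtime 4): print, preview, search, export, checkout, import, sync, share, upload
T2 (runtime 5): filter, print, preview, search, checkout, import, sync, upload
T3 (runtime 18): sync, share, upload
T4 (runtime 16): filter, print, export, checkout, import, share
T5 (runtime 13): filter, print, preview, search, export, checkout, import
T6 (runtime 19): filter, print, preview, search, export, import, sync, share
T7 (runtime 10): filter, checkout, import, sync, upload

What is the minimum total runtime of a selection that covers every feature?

T1, T2 cover every feature at runtime 4 + 5 = 9.
Any cover uses at least 2 test cases; among all covering selections none totals below 9.

9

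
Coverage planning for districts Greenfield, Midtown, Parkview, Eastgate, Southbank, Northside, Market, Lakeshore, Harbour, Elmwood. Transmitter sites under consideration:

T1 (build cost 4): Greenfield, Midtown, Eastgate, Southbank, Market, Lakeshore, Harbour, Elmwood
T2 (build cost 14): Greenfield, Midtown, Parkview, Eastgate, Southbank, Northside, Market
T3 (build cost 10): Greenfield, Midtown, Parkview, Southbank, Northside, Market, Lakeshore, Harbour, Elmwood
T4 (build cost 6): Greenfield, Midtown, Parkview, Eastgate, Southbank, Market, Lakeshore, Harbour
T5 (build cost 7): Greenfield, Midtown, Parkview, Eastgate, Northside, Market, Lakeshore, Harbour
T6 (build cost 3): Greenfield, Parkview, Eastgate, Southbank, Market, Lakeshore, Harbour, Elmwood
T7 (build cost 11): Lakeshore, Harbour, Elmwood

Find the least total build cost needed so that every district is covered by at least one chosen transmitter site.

10

T5, T6 cover every district at build cost 7 + 3 = 10.
Any cover uses at least 2 transmitter sites; among all covering selections none totals below 10.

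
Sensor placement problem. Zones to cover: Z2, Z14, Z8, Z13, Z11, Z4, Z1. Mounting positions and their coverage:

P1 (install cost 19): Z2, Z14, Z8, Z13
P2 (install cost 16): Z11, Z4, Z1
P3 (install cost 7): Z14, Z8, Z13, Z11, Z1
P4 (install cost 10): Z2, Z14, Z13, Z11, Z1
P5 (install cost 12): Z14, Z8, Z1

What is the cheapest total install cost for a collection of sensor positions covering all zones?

P2, P3, P4 cover every zone at install cost 16 + 7 + 10 = 33.
Any cover uses at least 2 sensor positions; among all covering selections none totals below 33.

33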